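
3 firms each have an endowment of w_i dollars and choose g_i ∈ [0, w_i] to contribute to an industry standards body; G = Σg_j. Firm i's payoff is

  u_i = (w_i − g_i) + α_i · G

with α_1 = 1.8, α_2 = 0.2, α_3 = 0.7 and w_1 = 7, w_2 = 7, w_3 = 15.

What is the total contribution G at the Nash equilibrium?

7

∂u_i/∂g_i = α_i − 1, so firm i contributes w_i if α_i > 1, else 0.
α_i > 1 for i ∈ {1}; NE contributions (7, 0, 0), G = 7.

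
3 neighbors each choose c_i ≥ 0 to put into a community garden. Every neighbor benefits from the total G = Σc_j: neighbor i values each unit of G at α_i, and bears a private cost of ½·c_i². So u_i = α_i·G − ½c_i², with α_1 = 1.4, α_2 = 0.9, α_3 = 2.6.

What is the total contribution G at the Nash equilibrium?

Neighbor i's FOC: ∂u_i/∂c_i = α_i − c_i = 0, so c_i* = α_i.
NE contributions = (1.4, 0.9, 2.6); G = 4.9.

4.9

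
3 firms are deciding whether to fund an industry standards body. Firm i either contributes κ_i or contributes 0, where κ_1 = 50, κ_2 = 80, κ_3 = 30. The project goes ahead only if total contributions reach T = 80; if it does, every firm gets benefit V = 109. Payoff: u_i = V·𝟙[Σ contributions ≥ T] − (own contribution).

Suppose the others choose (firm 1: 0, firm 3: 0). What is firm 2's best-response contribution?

Others' total = 0. Contributing 80 brings total to 80 ≥ 80: gain V − κ_2 = 29.
Best response: 80.

80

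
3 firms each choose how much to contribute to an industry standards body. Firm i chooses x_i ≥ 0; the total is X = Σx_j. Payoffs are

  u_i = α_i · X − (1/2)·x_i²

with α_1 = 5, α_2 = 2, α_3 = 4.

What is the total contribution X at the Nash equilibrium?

11

Firm i's FOC: ∂u_i/∂x_i = α_i − x_i = 0, so x_i* = α_i.
NE contributions = (5, 2, 4); X = 11.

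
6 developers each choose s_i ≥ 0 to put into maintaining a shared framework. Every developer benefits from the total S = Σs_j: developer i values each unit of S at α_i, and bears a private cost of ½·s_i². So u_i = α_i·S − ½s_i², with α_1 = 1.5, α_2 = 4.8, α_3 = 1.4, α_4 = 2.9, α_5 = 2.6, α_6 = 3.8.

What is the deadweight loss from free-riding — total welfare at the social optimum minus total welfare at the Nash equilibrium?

606.43

Developer i's FOC: ∂u_i/∂s_i = α_i − s_i = 0, so s_i* = α_i.
NE contributions = (1.5, 4.8, 1.4, 2.9, 2.6, 3.8); S = 17.
W^NE = (Σα)·S − ½Σα_i² = 17² − ½·56.86 = 260.57.
Planner sets s_i = Σα_j = 17 for every i, so S^SO = 6·17 = 102.
W^SO = (Σα)·S^SO − ½·6·(Σα)² = (6/2)·17² = 867.
Deadweight loss = W^SO − W^NE = 606.43.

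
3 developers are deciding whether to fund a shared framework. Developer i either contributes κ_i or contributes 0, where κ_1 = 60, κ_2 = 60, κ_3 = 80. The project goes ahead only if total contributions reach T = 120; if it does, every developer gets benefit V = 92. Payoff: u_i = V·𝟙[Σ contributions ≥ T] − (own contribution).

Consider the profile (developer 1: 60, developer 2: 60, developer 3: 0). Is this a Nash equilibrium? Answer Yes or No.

Total = 120 ≥ 120: provided.
Developer 1 (pledges 60, payoff 32): dropping to 0 → total 60, payoff 0. No gain.
Developer 2 (pledges 60, payoff 32): dropping to 0 → total 60, payoff 0. No gain.
Developer 3 (pledges 0, payoff 92): pledging 80 → total 200, payoff 12. No gain.

Yes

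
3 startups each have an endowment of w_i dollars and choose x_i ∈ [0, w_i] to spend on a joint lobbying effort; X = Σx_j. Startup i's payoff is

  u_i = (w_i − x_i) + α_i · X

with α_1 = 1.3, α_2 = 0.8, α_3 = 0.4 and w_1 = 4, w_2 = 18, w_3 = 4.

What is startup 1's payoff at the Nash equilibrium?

5.2

∂u_i/∂x_i = α_i − 1, so startup i contributes w_i if α_i > 1, else 0.
α_i > 1 for i ∈ {1}; NE contributions (4, 0, 0), X = 4.
u_1 = (4 − 4) + 1.3·4 = 5.2.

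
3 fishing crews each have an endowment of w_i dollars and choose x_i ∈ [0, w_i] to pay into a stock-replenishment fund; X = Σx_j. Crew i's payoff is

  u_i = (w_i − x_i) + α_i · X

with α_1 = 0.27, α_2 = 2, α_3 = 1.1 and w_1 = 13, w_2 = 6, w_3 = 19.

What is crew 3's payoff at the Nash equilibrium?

∂u_i/∂x_i = α_i − 1, so crew i contributes w_i if α_i > 1, else 0.
α_i > 1 for i ∈ {2, 3}; NE contributions (0, 6, 19), X = 25.
u_3 = (19 − 19) + 1.1·25 = 27.5.

27.5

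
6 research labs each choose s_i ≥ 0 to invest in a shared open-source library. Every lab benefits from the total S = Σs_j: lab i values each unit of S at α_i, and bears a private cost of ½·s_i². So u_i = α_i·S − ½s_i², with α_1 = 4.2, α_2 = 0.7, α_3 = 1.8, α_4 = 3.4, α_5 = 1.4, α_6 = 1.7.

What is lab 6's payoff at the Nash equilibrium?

Lab i's FOC: ∂u_i/∂s_i = α_i − s_i = 0, so s_i* = α_i.
NE contributions = (4.2, 0.7, 1.8, 3.4, 1.4, 1.7); S = 13.2.
u_6 = α_6·S − ½·(s_6)² = 1.7·13.2 − ½·1.7² = 20.995.

20.995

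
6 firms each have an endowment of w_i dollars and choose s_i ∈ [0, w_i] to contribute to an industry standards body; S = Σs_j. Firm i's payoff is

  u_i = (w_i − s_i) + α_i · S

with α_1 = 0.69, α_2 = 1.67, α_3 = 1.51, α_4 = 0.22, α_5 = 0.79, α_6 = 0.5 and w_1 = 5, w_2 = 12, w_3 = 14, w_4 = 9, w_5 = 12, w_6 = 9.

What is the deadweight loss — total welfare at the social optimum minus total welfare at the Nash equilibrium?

153.3

∂u_i/∂s_i = α_i − 1, so firm i contributes w_i if α_i > 1, else 0.
α_i > 1 for i ∈ {2, 3}; NE contributions (0, 12, 14, 0, 0, 0), S = 26.
W^NE = Σw_i − S^NE + (Σα_i)·S^NE = 61 + 4.38·26 = 174.88.
Planner: ∂(Σu_j)/∂s_i = Σα_j − 1 = 4.38 > 0, so everyone contributes w_i; S^SO = 61, W^SO = 61 + 4.38·61 = 328.18.
Deadweight loss = 153.3.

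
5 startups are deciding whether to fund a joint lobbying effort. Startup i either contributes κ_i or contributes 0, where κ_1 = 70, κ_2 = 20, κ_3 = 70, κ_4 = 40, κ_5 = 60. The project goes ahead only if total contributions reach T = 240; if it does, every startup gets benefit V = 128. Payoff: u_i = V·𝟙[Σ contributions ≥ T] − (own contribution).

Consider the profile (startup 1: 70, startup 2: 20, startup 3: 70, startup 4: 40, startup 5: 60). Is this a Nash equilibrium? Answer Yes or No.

Total = 260 ≥ 240: provided.
Startup 1 (pledges 70, payoff 58): dropping to 0 → total 190, payoff 0. No gain.
Startup 2 (pledges 20, payoff 108): dropping to 0 → total 240, payoff 128. Profitable deviation.

No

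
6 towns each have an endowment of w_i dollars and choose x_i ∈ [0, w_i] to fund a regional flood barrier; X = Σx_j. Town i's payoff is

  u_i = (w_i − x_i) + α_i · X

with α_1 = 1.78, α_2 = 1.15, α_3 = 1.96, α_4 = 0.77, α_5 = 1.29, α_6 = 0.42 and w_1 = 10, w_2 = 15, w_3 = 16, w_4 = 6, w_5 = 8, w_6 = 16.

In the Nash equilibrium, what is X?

∂u_i/∂x_i = α_i − 1, so town i contributes w_i if α_i > 1, else 0.
α_i > 1 for i ∈ {1, 2, 3, 5}; NE contributions (10, 15, 16, 0, 8, 0), X = 49.

49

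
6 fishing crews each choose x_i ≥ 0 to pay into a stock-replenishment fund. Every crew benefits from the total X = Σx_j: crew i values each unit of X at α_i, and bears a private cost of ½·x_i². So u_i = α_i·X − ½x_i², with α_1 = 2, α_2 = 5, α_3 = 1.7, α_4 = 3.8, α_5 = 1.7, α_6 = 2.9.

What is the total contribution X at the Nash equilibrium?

17.1

Crew i's FOC: ∂u_i/∂x_i = α_i − x_i = 0, so x_i* = α_i.
NE contributions = (2, 5, 1.7, 3.8, 1.7, 2.9); X = 17.1.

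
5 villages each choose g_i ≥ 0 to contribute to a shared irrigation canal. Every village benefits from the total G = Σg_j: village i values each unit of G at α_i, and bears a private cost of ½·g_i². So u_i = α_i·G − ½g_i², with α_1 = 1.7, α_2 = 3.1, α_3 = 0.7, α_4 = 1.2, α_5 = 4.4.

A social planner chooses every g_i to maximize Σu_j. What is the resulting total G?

Planner FOC: ∂(Σu_j)/∂g_i = (Σα_j) − g_i = 0, so g_i^SO = Σα_j = 11.1 for every i; G^SO = 55.5.

55.5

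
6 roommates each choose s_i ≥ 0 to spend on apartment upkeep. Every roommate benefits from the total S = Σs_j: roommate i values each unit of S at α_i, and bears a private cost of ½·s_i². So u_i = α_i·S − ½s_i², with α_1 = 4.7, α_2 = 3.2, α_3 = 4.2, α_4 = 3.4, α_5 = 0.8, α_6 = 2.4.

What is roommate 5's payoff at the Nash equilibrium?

Roommate i's FOC: ∂u_i/∂s_i = α_i − s_i = 0, so s_i* = α_i.
NE contributions = (4.7, 3.2, 4.2, 3.4, 0.8, 2.4); S = 18.7.
u_5 = α_5·S − ½·(s_5)² = 0.8·18.7 − ½·0.8² = 14.64.

14.64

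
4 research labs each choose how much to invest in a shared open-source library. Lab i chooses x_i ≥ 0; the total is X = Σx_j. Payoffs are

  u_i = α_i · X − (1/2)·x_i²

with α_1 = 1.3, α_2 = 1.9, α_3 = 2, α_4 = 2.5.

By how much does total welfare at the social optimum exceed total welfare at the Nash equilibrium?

67.065

Lab i's FOC: ∂u_i/∂x_i = α_i − x_i = 0, so x_i* = α_i.
NE contributions = (1.3, 1.9, 2, 2.5); X = 7.7.
W^NE = (Σα)·X − ½Σα_i² = 7.7² − ½·15.55 = 51.515.
Planner sets x_i = Σα_j = 7.7 for every i, so X^SO = 4·7.7 = 30.8.
W^SO = (Σα)·X^SO − ½·4·(Σα)² = (4/2)·7.7² = 118.58.
Deadweight loss = W^SO − W^NE = 67.065.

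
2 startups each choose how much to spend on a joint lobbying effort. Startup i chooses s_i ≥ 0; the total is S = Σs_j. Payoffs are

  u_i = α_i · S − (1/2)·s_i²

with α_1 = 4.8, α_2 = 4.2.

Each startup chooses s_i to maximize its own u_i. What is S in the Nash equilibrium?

9

Startup i's FOC: ∂u_i/∂s_i = α_i − s_i = 0, so s_i* = α_i.
NE contributions = (4.8, 4.2); S = 9.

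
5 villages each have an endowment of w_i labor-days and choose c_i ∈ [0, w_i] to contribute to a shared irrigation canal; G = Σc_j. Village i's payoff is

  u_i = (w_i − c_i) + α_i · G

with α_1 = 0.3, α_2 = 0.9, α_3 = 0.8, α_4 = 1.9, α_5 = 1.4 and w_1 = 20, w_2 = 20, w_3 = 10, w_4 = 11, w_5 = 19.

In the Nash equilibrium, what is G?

∂u_i/∂c_i = α_i − 1, so village i contributes w_i if α_i > 1, else 0.
α_i > 1 for i ∈ {4, 5}; NE contributions (0, 0, 0, 11, 19), G = 30.

30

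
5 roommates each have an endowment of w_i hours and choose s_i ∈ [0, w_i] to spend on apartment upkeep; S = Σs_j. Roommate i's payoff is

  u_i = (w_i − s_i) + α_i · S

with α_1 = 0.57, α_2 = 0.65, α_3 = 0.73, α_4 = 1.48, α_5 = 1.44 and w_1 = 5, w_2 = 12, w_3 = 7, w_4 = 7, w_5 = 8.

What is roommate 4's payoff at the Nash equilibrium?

22.2

∂u_i/∂s_i = α_i − 1, so roommate i contributes w_i if α_i > 1, else 0.
α_i > 1 for i ∈ {4, 5}; NE contributions (0, 0, 0, 7, 8), S = 15.
u_4 = (7 − 7) + 1.48·15 = 22.2.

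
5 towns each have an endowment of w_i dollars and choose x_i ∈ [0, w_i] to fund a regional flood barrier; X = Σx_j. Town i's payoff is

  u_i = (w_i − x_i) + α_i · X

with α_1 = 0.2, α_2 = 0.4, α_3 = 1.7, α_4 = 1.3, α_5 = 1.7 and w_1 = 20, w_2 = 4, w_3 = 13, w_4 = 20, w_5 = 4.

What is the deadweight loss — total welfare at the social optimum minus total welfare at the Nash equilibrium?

103.2

∂u_i/∂x_i = α_i − 1, so town i contributes w_i if α_i > 1, else 0.
α_i > 1 for i ∈ {3, 4, 5}; NE contributions (0, 0, 13, 20, 4), X = 37.
W^NE = Σw_i − X^NE + (Σα_i)·X^NE = 61 + 4.3·37 = 220.1.
Planner: ∂(Σu_j)/∂x_i = Σα_j − 1 = 4.3 > 0, so everyone contributes w_i; X^SO = 61, W^SO = 61 + 4.3·61 = 323.3.
Deadweight loss = 103.2.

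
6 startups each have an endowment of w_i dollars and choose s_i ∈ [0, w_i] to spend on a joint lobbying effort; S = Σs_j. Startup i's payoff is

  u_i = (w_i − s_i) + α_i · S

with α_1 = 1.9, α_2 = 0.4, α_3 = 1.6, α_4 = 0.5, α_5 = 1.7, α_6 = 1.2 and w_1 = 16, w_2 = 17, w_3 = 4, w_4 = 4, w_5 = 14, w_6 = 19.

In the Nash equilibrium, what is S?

53

∂u_i/∂s_i = α_i − 1, so startup i contributes w_i if α_i > 1, else 0.
α_i > 1 for i ∈ {1, 3, 5, 6}; NE contributions (16, 0, 4, 0, 14, 19), S = 53.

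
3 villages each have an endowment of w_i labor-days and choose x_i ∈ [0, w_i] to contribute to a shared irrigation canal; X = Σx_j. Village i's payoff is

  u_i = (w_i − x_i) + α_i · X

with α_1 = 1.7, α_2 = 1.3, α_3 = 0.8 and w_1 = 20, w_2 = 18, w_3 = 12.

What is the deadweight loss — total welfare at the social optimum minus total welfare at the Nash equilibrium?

∂u_i/∂x_i = α_i − 1, so village i contributes w_i if α_i > 1, else 0.
α_i > 1 for i ∈ {1, 2}; NE contributions (20, 18, 0), X = 38.
W^NE = Σw_i − X^NE + (Σα_i)·X^NE = 50 + 2.8·38 = 156.4.
Planner: ∂(Σu_j)/∂x_i = Σα_j − 1 = 2.8 > 0, so everyone contributes w_i; X^SO = 50, W^SO = 50 + 2.8·50 = 190.
Deadweight loss = 33.6.

33.6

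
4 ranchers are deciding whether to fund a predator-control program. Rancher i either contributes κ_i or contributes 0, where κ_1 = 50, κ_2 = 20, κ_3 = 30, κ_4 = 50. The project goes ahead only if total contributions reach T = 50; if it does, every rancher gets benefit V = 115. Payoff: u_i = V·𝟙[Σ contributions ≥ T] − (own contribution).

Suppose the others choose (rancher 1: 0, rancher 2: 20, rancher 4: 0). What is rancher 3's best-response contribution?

Others' total = 20. Contributing 30 brings total to 50 ≥ 50: gain V − κ_3 = 85.
Best response: 30.

30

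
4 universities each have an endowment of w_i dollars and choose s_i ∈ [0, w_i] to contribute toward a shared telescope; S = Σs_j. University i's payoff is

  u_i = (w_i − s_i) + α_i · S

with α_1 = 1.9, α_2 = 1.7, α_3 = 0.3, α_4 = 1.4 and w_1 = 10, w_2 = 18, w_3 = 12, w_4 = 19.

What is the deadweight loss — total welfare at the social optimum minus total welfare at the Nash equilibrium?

51.6

∂u_i/∂s_i = α_i − 1, so university i contributes w_i if α_i > 1, else 0.
α_i > 1 for i ∈ {1, 2, 4}; NE contributions (10, 18, 0, 19), S = 47.
W^NE = Σw_i − S^NE + (Σα_i)·S^NE = 59 + 4.3·47 = 261.1.
Planner: ∂(Σu_j)/∂s_i = Σα_j − 1 = 4.3 > 0, so everyone contributes w_i; S^SO = 59, W^SO = 59 + 4.3·59 = 312.7.
Deadweight loss = 51.6.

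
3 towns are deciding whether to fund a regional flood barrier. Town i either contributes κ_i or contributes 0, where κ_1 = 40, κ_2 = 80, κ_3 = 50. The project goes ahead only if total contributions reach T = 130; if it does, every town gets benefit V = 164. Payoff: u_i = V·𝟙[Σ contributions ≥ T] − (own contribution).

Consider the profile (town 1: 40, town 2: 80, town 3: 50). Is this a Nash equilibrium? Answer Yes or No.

Total = 170 ≥ 130: provided.
Town 1 (pledges 40, payoff 124): dropping to 0 → total 130, payoff 164. Profitable deviation.

No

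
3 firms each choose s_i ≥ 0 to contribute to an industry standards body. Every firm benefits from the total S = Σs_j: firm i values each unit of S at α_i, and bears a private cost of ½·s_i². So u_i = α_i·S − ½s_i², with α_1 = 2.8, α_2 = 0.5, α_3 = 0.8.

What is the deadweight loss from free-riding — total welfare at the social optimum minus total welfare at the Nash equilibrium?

12.77

Firm i's FOC: ∂u_i/∂s_i = α_i − s_i = 0, so s_i* = α_i.
NE contributions = (2.8, 0.5, 0.8); S = 4.1.
W^NE = (Σα)·S − ½Σα_i² = 4.1² − ½·8.73 = 12.445.
Planner sets s_i = Σα_j = 4.1 for every i, so S^SO = 3·4.1 = 12.3.
W^SO = (Σα)·S^SO − ½·3·(Σα)² = (3/2)·4.1² = 25.215.
Deadweight loss = W^SO − W^NE = 12.77.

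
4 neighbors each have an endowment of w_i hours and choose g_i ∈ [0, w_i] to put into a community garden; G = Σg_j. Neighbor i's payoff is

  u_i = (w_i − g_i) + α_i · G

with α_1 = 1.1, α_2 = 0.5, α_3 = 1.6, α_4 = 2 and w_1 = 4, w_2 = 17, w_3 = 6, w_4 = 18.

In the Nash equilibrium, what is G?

∂u_i/∂g_i = α_i − 1, so neighbor i contributes w_i if α_i > 1, else 0.
α_i > 1 for i ∈ {1, 3, 4}; NE contributions (4, 0, 6, 18), G = 28.

28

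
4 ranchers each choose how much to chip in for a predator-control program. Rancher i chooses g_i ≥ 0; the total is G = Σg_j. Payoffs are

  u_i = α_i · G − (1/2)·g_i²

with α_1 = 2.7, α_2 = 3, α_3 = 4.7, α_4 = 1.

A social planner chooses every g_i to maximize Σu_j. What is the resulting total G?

45.6

Planner FOC: ∂(Σu_j)/∂g_i = (Σα_j) − g_i = 0, so g_i^SO = Σα_j = 11.4 for every i; G^SO = 45.6.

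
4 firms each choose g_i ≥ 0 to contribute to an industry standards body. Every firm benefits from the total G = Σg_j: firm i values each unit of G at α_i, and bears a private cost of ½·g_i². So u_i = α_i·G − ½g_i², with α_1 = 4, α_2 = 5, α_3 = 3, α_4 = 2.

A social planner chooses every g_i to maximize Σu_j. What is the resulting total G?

Planner FOC: ∂(Σu_j)/∂g_i = (Σα_j) − g_i = 0, so g_i^SO = Σα_j = 14 for every i; G^SO = 56.

56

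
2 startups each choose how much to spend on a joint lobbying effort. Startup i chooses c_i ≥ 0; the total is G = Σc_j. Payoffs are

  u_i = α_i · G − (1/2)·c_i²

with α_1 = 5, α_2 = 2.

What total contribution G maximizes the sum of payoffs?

14

Planner FOC: ∂(Σu_j)/∂c_i = (Σα_j) − c_i = 0, so c_i^SO = Σα_j = 7 for every i; G^SO = 14.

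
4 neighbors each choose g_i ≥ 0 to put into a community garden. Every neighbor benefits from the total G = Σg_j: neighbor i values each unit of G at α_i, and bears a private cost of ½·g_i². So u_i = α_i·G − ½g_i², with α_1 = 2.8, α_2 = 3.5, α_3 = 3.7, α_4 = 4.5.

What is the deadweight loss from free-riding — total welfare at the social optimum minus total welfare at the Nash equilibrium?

Neighbor i's FOC: ∂u_i/∂g_i = α_i − g_i = 0, so g_i* = α_i.
NE contributions = (2.8, 3.5, 3.7, 4.5); G = 14.5.
W^NE = (Σα)·G − ½Σα_i² = 14.5² − ½·54.03 = 183.235.
Planner sets g_i = Σα_j = 14.5 for every i, so G^SO = 4·14.5 = 58.
W^SO = (Σα)·G^SO − ½·4·(Σα)² = (4/2)·14.5² = 420.5.
Deadweight loss = W^SO − W^NE = 237.265.

237.265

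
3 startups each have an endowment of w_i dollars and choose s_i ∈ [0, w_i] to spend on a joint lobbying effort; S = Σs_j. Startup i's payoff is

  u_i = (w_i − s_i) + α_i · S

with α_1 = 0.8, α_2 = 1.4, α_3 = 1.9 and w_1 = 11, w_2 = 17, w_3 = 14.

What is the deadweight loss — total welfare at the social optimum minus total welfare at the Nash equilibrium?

34.1

∂u_i/∂s_i = α_i − 1, so startup i contributes w_i if α_i > 1, else 0.
α_i > 1 for i ∈ {2, 3}; NE contributions (0, 17, 14), S = 31.
W^NE = Σw_i − S^NE + (Σα_i)·S^NE = 42 + 3.1·31 = 138.1.
Planner: ∂(Σu_j)/∂s_i = Σα_j − 1 = 3.1 > 0, so everyone contributes w_i; S^SO = 42, W^SO = 42 + 3.1·42 = 172.2.
Deadweight loss = 34.1.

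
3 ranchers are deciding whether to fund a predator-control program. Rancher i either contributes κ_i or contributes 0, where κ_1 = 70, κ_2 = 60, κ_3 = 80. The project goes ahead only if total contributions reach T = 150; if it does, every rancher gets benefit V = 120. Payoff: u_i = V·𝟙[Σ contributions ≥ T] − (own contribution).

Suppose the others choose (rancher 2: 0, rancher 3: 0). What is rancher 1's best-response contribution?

Others' total = 0. Even contributing 70 gives 70 < 150: no benefit either way.
Best response: 0.

0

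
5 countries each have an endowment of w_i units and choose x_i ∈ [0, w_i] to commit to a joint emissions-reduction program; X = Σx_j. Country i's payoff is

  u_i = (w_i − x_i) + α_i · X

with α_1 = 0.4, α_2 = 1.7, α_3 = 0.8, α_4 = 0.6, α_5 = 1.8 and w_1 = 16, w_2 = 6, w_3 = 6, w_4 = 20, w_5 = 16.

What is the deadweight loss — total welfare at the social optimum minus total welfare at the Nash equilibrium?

∂u_i/∂x_i = α_i − 1, so country i contributes w_i if α_i > 1, else 0.
α_i > 1 for i ∈ {2, 5}; NE contributions (0, 6, 0, 0, 16), X = 22.
W^NE = Σw_i − X^NE + (Σα_i)·X^NE = 64 + 4.3·22 = 158.6.
Planner: ∂(Σu_j)/∂x_i = Σα_j − 1 = 4.3 > 0, so everyone contributes w_i; X^SO = 64, W^SO = 64 + 4.3·64 = 339.2.
Deadweight loss = 180.6.

180.6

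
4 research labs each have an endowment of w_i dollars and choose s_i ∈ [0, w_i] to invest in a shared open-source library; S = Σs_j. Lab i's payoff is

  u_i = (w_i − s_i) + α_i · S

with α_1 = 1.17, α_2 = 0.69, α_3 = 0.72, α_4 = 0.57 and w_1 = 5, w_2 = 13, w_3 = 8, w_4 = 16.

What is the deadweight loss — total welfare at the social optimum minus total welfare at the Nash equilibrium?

79.55

∂u_i/∂s_i = α_i − 1, so lab i contributes w_i if α_i > 1, else 0.
α_i > 1 for i ∈ {1}; NE contributions (5, 0, 0, 0), S = 5.
W^NE = Σw_i − S^NE + (Σα_i)·S^NE = 42 + 2.15·5 = 52.75.
Planner: ∂(Σu_j)/∂s_i = Σα_j − 1 = 2.15 > 0, so everyone contributes w_i; S^SO = 42, W^SO = 42 + 2.15·42 = 132.3.
Deadweight loss = 79.55.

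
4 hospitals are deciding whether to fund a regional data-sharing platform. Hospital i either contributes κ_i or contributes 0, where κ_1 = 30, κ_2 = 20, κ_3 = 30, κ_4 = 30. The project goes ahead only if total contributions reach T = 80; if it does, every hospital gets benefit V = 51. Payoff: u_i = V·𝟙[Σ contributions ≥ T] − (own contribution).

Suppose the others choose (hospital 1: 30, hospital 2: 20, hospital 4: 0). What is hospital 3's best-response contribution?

30

Others' total = 50. Contributing 30 brings total to 80 ≥ 80: gain V − κ_3 = 21.
Best response: 30.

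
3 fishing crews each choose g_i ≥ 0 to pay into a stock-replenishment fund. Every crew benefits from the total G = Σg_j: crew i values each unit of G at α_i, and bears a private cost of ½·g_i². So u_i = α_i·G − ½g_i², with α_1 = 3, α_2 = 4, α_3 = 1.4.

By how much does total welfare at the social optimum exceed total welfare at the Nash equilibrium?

Crew i's FOC: ∂u_i/∂g_i = α_i − g_i = 0, so g_i* = α_i.
NE contributions = (3, 4, 1.4); G = 8.4.
W^NE = (Σα)·G − ½Σα_i² = 8.4² − ½·26.96 = 57.08.
Planner sets g_i = Σα_j = 8.4 for every i, so G^SO = 3·8.4 = 25.2.
W^SO = (Σα)·G^SO − ½·3·(Σα)² = (3/2)·8.4² = 105.84.
Deadweight loss = W^SO − W^NE = 48.76.

48.76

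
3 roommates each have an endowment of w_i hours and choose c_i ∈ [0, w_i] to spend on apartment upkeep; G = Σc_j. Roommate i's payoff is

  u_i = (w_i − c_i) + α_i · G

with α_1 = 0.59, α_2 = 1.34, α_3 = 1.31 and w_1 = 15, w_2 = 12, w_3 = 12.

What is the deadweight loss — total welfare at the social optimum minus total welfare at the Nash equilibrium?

33.6

∂u_i/∂c_i = α_i − 1, so roommate i contributes w_i if α_i > 1, else 0.
α_i > 1 for i ∈ {2, 3}; NE contributions (0, 12, 12), G = 24.
W^NE = Σw_i − G^NE + (Σα_i)·G^NE = 39 + 2.24·24 = 92.76.
Planner: ∂(Σu_j)/∂c_i = Σα_j − 1 = 2.24 > 0, so everyone contributes w_i; G^SO = 39, W^SO = 39 + 2.24·39 = 126.36.
Deadweight loss = 33.6.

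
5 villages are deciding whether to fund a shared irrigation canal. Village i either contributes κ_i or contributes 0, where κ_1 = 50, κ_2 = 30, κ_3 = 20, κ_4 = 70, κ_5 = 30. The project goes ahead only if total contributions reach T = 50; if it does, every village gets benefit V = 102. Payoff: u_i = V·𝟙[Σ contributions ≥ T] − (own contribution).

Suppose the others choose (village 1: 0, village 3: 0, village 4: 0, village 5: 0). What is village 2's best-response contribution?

0

Others' total = 0. Even contributing 30 gives 30 < 50: no benefit either way.
Best response: 0.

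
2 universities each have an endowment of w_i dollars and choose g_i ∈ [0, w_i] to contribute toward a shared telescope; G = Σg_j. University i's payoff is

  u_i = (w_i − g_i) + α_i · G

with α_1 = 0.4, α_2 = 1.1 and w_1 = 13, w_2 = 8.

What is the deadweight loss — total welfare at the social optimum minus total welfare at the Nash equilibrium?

6.5

∂u_i/∂g_i = α_i − 1, so university i contributes w_i if α_i > 1, else 0.
α_i > 1 for i ∈ {2}; NE contributions (0, 8), G = 8.
W^NE = Σw_i − G^NE + (Σα_i)·G^NE = 21 + 0.5·8 = 25.
Planner: ∂(Σu_j)/∂g_i = Σα_j − 1 = 0.5 > 0, so everyone contributes w_i; G^SO = 21, W^SO = 21 + 0.5·21 = 31.5.
Deadweight loss = 6.5.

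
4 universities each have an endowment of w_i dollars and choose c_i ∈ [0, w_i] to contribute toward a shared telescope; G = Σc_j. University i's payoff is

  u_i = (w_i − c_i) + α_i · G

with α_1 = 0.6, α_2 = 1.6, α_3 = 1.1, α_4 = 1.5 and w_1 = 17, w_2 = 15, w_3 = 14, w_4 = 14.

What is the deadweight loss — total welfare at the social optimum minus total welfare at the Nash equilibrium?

64.6

∂u_i/∂c_i = α_i − 1, so university i contributes w_i if α_i > 1, else 0.
α_i > 1 for i ∈ {2, 3, 4}; NE contributions (0, 15, 14, 14), G = 43.
W^NE = Σw_i − G^NE + (Σα_i)·G^NE = 60 + 3.8·43 = 223.4.
Planner: ∂(Σu_j)/∂c_i = Σα_j − 1 = 3.8 > 0, so everyone contributes w_i; G^SO = 60, W^SO = 60 + 3.8·60 = 288.
Deadweight loss = 64.6.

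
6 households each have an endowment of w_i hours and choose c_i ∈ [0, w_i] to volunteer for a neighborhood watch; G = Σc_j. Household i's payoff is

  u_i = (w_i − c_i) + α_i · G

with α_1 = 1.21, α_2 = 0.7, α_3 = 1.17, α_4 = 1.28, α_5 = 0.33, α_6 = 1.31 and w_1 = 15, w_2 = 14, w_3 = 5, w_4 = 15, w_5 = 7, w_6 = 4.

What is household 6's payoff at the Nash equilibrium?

51.09

∂u_i/∂c_i = α_i − 1, so household i contributes w_i if α_i > 1, else 0.
α_i > 1 for i ∈ {1, 3, 4, 6}; NE contributions (15, 0, 5, 15, 0, 4), G = 39.
u_6 = (4 − 4) + 1.31·39 = 51.09.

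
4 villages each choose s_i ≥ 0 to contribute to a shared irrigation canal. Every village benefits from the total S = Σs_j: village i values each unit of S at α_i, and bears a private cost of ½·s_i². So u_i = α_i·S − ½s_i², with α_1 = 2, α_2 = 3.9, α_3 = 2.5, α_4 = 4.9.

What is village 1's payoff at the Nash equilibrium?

24.6

Village i's FOC: ∂u_i/∂s_i = α_i − s_i = 0, so s_i* = α_i.
NE contributions = (2, 3.9, 2.5, 4.9); S = 13.3.
u_1 = α_1·S − ½·(s_1)² = 2·13.3 − ½·2² = 24.6.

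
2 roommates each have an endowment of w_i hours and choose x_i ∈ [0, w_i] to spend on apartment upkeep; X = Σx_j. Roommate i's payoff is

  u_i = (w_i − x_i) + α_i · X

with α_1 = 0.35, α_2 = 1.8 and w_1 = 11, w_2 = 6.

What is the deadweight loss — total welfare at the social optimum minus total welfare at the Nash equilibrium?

12.65

∂u_i/∂x_i = α_i − 1, so roommate i contributes w_i if α_i > 1, else 0.
α_i > 1 for i ∈ {2}; NE contributions (0, 6), X = 6.
W^NE = Σw_i − X^NE + (Σα_i)·X^NE = 17 + 1.15·6 = 23.9.
Planner: ∂(Σu_j)/∂x_i = Σα_j − 1 = 1.15 > 0, so everyone contributes w_i; X^SO = 17, W^SO = 17 + 1.15·17 = 36.55.
Deadweight loss = 12.65.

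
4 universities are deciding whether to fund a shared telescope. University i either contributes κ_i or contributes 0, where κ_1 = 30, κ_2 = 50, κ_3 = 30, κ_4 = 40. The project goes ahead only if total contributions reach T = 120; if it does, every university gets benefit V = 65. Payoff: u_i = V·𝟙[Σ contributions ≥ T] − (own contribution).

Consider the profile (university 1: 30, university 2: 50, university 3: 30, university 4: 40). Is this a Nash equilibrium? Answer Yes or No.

No

Total = 150 ≥ 120: provided.
University 1 (pledges 30, payoff 35): dropping to 0 → total 120, payoff 65. Profitable deviation.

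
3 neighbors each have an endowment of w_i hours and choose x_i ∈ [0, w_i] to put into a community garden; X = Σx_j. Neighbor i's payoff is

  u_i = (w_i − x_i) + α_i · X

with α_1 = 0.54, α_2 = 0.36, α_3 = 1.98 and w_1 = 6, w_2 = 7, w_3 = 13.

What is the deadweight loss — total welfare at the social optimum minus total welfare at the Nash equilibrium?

24.44

∂u_i/∂x_i = α_i − 1, so neighbor i contributes w_i if α_i > 1, else 0.
α_i > 1 for i ∈ {3}; NE contributions (0, 0, 13), X = 13.
W^NE = Σw_i − X^NE + (Σα_i)·X^NE = 26 + 1.88·13 = 50.44.
Planner: ∂(Σu_j)/∂x_i = Σα_j − 1 = 1.88 > 0, so everyone contributes w_i; X^SO = 26, W^SO = 26 + 1.88·26 = 74.88.
Deadweight loss = 24.44.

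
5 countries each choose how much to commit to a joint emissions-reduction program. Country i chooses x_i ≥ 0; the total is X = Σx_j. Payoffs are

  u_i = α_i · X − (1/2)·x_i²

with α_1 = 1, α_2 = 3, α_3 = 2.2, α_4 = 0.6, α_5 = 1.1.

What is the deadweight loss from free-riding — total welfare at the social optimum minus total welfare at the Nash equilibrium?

Country i's FOC: ∂u_i/∂x_i = α_i − x_i = 0, so x_i* = α_i.
NE contributions = (1, 3, 2.2, 0.6, 1.1); X = 7.9.
W^NE = (Σα)·X − ½Σα_i² = 7.9² − ½·16.41 = 54.205.
Planner sets x_i = Σα_j = 7.9 for every i, so X^SO = 5·7.9 = 39.5.
W^SO = (Σα)·X^SO − ½·5·(Σα)² = (5/2)·7.9² = 156.025.
Deadweight loss = W^SO − W^NE = 101.82.

101.82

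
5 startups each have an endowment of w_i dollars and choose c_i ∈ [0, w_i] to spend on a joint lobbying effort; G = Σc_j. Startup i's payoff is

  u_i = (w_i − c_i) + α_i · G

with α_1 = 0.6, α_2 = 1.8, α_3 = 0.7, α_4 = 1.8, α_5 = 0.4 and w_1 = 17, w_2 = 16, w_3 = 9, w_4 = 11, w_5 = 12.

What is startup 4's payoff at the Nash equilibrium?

∂u_i/∂c_i = α_i − 1, so startup i contributes w_i if α_i > 1, else 0.
α_i > 1 for i ∈ {2, 4}; NE contributions (0, 16, 0, 11, 0), G = 27.
u_4 = (11 − 11) + 1.8·27 = 48.6.

48.6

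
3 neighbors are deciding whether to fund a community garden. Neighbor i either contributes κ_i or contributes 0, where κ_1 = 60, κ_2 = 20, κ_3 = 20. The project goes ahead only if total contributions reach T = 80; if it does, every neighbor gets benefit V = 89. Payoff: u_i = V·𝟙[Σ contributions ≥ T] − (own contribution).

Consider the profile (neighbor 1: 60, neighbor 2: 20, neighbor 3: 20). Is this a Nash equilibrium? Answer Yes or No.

No

Total = 100 ≥ 80: provided.
Neighbor 1 (pledges 60, payoff 29): dropping to 0 → total 40, payoff 0. No gain.
Neighbor 2 (pledges 20, payoff 69): dropping to 0 → total 80, payoff 89. Profitable deviation.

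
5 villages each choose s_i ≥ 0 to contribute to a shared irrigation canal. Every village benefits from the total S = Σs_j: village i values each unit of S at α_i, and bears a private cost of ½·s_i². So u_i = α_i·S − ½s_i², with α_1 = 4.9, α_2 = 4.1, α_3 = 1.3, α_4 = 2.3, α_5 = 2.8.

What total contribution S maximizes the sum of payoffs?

Planner FOC: ∂(Σu_j)/∂s_i = (Σα_j) − s_i = 0, so s_i^SO = Σα_j = 15.4 for every i; S^SO = 77.

77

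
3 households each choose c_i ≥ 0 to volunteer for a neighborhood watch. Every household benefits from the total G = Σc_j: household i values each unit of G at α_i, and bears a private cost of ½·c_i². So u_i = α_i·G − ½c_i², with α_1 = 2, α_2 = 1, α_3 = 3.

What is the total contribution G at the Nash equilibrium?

6

Household i's FOC: ∂u_i/∂c_i = α_i − c_i = 0, so c_i* = α_i.
NE contributions = (2, 1, 3); G = 6.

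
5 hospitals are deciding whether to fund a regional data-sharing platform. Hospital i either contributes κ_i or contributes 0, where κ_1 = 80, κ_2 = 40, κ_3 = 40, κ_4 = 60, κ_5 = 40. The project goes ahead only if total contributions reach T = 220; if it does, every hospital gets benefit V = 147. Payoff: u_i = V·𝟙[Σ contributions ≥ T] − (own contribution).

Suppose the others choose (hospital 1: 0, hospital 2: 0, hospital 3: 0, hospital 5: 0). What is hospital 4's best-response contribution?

Others' total = 0. Even contributing 60 gives 60 < 220: no benefit either way.
Best response: 0.

0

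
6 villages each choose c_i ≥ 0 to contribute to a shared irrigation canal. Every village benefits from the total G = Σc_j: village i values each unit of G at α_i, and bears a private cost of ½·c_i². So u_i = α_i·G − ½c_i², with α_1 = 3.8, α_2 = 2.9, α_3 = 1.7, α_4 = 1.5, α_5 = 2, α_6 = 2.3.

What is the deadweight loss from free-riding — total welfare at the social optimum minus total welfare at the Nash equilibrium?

421.92

Village i's FOC: ∂u_i/∂c_i = α_i − c_i = 0, so c_i* = α_i.
NE contributions = (3.8, 2.9, 1.7, 1.5, 2, 2.3); G = 14.2.
W^NE = (Σα)·G − ½Σα_i² = 14.2² − ½·37.28 = 183.
Planner sets c_i = Σα_j = 14.2 for every i, so G^SO = 6·14.2 = 85.2.
W^SO = (Σα)·G^SO − ½·6·(Σα)² = (6/2)·14.2² = 604.92.
Deadweight loss = W^SO − W^NE = 421.92.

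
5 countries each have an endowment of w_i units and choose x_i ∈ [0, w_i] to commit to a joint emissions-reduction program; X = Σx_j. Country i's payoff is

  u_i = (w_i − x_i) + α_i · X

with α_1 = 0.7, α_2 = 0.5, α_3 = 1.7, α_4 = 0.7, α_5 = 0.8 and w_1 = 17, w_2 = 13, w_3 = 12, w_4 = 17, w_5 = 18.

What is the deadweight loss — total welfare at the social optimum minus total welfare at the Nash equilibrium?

∂u_i/∂x_i = α_i − 1, so country i contributes w_i if α_i > 1, else 0.
α_i > 1 for i ∈ {3}; NE contributions (0, 0, 12, 0, 0), X = 12.
W^NE = Σw_i − X^NE + (Σα_i)·X^NE = 77 + 3.4·12 = 117.8.
Planner: ∂(Σu_j)/∂x_i = Σα_j − 1 = 3.4 > 0, so everyone contributes w_i; X^SO = 77, W^SO = 77 + 3.4·77 = 338.8.
Deadweight loss = 221.

221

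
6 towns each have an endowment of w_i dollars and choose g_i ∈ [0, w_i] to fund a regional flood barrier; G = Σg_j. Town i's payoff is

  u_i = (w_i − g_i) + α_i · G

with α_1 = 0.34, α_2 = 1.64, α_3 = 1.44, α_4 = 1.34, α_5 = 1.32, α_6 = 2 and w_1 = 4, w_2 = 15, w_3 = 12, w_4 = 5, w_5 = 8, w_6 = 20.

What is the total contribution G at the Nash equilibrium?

60

∂u_i/∂g_i = α_i − 1, so town i contributes w_i if α_i > 1, else 0.
α_i > 1 for i ∈ {2, 3, 4, 5, 6}; NE contributions (0, 15, 12, 5, 8, 20), G = 60.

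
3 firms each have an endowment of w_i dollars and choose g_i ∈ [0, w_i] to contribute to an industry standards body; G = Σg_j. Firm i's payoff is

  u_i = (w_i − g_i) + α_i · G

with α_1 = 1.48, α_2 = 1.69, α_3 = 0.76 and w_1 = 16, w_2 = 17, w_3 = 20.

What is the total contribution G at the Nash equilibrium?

33

∂u_i/∂g_i = α_i − 1, so firm i contributes w_i if α_i > 1, else 0.
α_i > 1 for i ∈ {1, 2}; NE contributions (16, 17, 0), G = 33.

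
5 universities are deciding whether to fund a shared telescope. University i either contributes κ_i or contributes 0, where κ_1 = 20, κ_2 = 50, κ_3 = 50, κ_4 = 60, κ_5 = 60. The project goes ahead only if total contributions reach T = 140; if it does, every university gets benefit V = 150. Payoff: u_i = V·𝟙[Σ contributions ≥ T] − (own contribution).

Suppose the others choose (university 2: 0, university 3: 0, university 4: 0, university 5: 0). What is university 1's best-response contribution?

Others' total = 0. Even contributing 20 gives 20 < 140: no benefit either way.
Best response: 0.

0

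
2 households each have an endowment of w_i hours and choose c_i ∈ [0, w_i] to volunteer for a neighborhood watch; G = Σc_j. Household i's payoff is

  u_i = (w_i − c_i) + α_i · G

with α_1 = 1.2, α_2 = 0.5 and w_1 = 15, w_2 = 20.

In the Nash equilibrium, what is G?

∂u_i/∂c_i = α_i − 1, so household i contributes w_i if α_i > 1, else 0.
α_i > 1 for i ∈ {1}; NE contributions (15, 0), G = 15.

15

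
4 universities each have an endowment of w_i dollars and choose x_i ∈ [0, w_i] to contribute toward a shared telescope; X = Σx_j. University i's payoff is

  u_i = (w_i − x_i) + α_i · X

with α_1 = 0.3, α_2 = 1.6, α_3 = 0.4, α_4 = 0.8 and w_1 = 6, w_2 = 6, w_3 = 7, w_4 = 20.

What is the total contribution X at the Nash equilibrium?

∂u_i/∂x_i = α_i − 1, so university i contributes w_i if α_i > 1, else 0.
α_i > 1 for i ∈ {2}; NE contributions (0, 6, 0, 0), X = 6.

6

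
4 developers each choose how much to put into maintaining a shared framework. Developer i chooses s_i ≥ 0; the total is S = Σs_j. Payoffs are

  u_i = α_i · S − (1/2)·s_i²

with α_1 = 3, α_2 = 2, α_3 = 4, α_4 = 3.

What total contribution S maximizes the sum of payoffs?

Planner FOC: ∂(Σu_j)/∂s_i = (Σα_j) − s_i = 0, so s_i^SO = Σα_j = 12 for every i; S^SO = 48.

48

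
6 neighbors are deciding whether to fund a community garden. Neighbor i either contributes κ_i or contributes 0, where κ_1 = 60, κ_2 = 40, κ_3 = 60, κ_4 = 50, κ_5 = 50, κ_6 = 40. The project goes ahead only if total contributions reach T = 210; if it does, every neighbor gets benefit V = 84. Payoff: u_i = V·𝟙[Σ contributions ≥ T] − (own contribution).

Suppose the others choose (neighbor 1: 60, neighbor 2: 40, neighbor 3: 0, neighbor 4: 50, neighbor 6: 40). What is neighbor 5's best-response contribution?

50

Others' total = 190. Contributing 50 brings total to 240 ≥ 210: gain V − κ_5 = 34.
Best response: 50.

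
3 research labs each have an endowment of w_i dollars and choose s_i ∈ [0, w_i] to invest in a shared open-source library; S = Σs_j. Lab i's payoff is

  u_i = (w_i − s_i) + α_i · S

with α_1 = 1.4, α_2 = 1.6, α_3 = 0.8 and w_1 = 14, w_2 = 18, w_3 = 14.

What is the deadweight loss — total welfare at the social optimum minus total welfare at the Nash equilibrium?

∂u_i/∂s_i = α_i − 1, so lab i contributes w_i if α_i > 1, else 0.
α_i > 1 for i ∈ {1, 2}; NE contributions (14, 18, 0), S = 32.
W^NE = Σw_i − S^NE + (Σα_i)·S^NE = 46 + 2.8·32 = 135.6.
Planner: ∂(Σu_j)/∂s_i = Σα_j − 1 = 2.8 > 0, so everyone contributes w_i; S^SO = 46, W^SO = 46 + 2.8·46 = 174.8.
Deadweight loss = 39.2.

39.2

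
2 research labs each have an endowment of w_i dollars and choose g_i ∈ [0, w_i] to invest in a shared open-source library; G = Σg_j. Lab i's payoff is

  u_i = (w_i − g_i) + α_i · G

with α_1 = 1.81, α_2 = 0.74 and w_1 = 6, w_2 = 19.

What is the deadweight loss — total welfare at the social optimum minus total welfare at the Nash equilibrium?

∂u_i/∂g_i = α_i − 1, so lab i contributes w_i if α_i > 1, else 0.
α_i > 1 for i ∈ {1}; NE contributions (6, 0), G = 6.
W^NE = Σw_i − G^NE + (Σα_i)·G^NE = 25 + 1.55·6 = 34.3.
Planner: ∂(Σu_j)/∂g_i = Σα_j − 1 = 1.55 > 0, so everyone contributes w_i; G^SO = 25, W^SO = 25 + 1.55·25 = 63.75.
Deadweight loss = 29.45.

29.45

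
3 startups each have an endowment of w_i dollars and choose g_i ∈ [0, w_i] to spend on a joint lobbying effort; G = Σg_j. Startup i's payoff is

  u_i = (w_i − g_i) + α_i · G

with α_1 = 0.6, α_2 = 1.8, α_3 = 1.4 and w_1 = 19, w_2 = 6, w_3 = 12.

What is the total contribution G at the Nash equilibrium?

∂u_i/∂g_i = α_i − 1, so startup i contributes w_i if α_i > 1, else 0.
α_i > 1 for i ∈ {2, 3}; NE contributions (0, 6, 12), G = 18.

18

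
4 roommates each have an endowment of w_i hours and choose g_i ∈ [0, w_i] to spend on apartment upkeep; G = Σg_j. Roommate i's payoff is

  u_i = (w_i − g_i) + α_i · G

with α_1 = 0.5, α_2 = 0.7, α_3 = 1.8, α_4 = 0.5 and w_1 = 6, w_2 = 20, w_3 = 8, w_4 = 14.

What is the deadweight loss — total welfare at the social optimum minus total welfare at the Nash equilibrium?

∂u_i/∂g_i = α_i − 1, so roommate i contributes w_i if α_i > 1, else 0.
α_i > 1 for i ∈ {3}; NE contributions (0, 0, 8, 0), G = 8.
W^NE = Σw_i − G^NE + (Σα_i)·G^NE = 48 + 2.5·8 = 68.
Planner: ∂(Σu_j)/∂g_i = Σα_j − 1 = 2.5 > 0, so everyone contributes w_i; G^SO = 48, W^SO = 48 + 2.5·48 = 168.
Deadweight loss = 100.

100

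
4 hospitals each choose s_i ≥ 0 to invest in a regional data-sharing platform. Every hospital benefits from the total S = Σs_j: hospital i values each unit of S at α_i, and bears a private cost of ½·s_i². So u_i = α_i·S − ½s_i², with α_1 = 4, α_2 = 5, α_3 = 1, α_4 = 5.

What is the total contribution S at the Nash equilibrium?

Hospital i's FOC: ∂u_i/∂s_i = α_i − s_i = 0, so s_i* = α_i.
NE contributions = (4, 5, 1, 5); S = 15.

15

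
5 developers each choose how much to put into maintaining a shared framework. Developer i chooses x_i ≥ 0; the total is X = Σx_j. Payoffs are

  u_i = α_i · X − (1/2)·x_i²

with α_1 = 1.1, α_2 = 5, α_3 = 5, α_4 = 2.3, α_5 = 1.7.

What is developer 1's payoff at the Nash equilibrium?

16.005

Developer i's FOC: ∂u_i/∂x_i = α_i − x_i = 0, so x_i* = α_i.
NE contributions = (1.1, 5, 5, 2.3, 1.7); X = 15.1.
u_1 = α_1·X − ½·(x_1)² = 1.1·15.1 − ½·1.1² = 16.005.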